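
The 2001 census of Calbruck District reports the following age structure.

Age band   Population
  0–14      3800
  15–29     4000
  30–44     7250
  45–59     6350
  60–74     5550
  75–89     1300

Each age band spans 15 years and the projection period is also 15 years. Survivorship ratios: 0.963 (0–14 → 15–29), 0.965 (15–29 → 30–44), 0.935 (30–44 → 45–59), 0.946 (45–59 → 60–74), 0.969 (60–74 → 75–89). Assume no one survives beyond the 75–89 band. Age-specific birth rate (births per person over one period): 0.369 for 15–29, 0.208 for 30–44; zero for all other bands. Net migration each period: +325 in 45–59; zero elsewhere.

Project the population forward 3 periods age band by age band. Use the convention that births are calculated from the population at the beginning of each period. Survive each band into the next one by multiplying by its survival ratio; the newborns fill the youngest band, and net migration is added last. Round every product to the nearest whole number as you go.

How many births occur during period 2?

Call the groups 1 to 6, youngest first.
Period 1.
Births: 4000 × 0.369 = 1476, 7250 × 0.208 = 1508 → total 2984
Group 2: 3800 × 0.963 = 3659
Group 3: 4000 × 0.965 = 3860
Group 4: 7250 × 0.935 = 6779
Group 5: 6350 × 0.946 = 6007
Group 6: 5550 × 0.969 = 5378
Net migration: Group 4 + 325 → 7104
Giving 2984 / 3659 / 3860 / 7104 / 6007 / 5378.
Period 2.
Births: 3659 × 0.369 = 1350, 3860 × 0.208 = 803 → total 2153
Group 2: 2984 × 0.963 = 2874
Group 3: 3659 × 0.965 = 3531
Group 4: 3860 × 0.935 = 3609
Group 5: 7104 × 0.946 = 6720
Group 6: 6007 × 0.969 = 5821
Net migration: Group 4 + 325 → 3934
Giving 2153 / 2874 / 3531 / 3934 / 6720 / 5821.

2153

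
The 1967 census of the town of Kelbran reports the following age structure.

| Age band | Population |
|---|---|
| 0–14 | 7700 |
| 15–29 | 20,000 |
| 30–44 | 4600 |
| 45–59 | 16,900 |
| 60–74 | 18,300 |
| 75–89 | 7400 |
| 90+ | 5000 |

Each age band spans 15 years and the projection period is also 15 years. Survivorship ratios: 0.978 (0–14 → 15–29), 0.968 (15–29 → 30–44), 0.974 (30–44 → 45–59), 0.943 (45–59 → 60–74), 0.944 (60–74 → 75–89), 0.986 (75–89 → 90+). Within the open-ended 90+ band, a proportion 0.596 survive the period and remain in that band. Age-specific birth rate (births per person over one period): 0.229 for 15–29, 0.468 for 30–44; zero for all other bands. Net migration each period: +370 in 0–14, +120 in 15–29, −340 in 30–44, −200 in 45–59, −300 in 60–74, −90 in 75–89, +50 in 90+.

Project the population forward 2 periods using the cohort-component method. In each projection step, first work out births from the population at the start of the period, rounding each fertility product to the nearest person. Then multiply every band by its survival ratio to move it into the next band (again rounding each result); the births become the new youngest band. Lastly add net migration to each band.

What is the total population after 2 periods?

Period 1:
Births: 20000 × 0.229 = 4580, 4600 × 0.468 = 2153 → 6733
15–29: 7700 × 0.978 = 7531
30–44: 20000 × 0.968 = 19360
45–59: 4600 × 0.974 = 4480
60–74: 16900 × 0.943 = 15937
75–89: 18300 × 0.944 = 17275
90+: 7400 × 0.986 + 5000 × 0.596 = 7296 + 2980 = 10276
Net migration: 0–14 + 370 → 7103; 15–29 + 120 → 7651; 30–44 − 340 → 19020; 45–59 − 200 → 4280; 60–74 − 300 → 15637; 75–89 − 90 → 17185; 90+ + 50 → 10326
→ [7103, 7651, 19020, 4280, 15637, 17185, 10326]
Period 2:
Births: 7651 × 0.229 = 1752, 19020 × 0.468 = 8901 → 10653
15–29: 7103 × 0.978 = 6947
30–44: 7651 × 0.968 = 7406
45–59: 19020 × 0.974 = 18525
60–74: 4280 × 0.943 = 4036
75–89: 15637 × 0.944 = 14761
90+: 17185 × 0.986 + 10326 × 0.596 = 16944 + 6154 = 23098
Net migration: 0–14 + 370 → 11023; 15–29 + 120 → 7067; 30–44 − 340 → 7066; 45–59 − 200 → 18325; 60–74 − 300 → 3736; 75–89 − 90 → 14671; 90+ + 50 → 23148
→ [11023, 7067, 7066, 18325, 3736, 14671, 23148]
Total after period 2: 11023 + 7067 + 7066 + 18325 + 3736 + 14671 + 23148 = 85036

85036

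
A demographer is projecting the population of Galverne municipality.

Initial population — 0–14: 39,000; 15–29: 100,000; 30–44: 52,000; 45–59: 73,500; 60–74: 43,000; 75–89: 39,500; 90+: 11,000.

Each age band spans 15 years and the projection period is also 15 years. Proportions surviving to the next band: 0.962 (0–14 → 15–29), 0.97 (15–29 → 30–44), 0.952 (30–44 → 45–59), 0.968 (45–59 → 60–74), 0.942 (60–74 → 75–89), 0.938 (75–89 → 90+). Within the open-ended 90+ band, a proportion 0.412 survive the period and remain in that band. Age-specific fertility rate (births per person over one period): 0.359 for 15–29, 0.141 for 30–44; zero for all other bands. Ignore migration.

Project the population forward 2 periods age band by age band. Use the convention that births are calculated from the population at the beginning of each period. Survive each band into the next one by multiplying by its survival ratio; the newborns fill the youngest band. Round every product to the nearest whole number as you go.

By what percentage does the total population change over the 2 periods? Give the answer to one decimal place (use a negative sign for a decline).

(Bands numbered youngest = 1 to oldest = 7.)
Period 1:
Births: 100000 * 0.359 = 35900  |  52000 * 0.141 = 7332 → 43232
Band 2: 39000 * 0.962 = 37518
Band 3: 100000 * 0.97 = 97000
Band 4: 52000 * 0.952 = 49504
Band 5: 73500 * 0.968 = 71148
Band 6: 43000 * 0.942 = 40506
Band 7: 39500 * 0.938 + 11000 * 0.412 = 37051 + 4532 = 41583
End of period: [43232, 37518, 97000, 49504, 71148, 40506, 41583]
Period 2:
Births: 37518 * 0.359 = 13469  |  97000 * 0.141 = 13677 → 27146
Band 2: 43232 * 0.962 = 41589
Band 3: 37518 * 0.97 = 36392
Band 4: 97000 * 0.952 = 92344
Band 5: 49504 * 0.968 = 47920
Band 6: 71148 * 0.942 = 67021
Band 7: 40506 * 0.938 + 41583 * 0.412 = 37995 + 17132 = 55127
End of period: [27146, 41589, 36392, 92344, 47920, 67021, 55127]
Total: 358000 → 367539; change = 9539; percentage change = 2.7%

2.7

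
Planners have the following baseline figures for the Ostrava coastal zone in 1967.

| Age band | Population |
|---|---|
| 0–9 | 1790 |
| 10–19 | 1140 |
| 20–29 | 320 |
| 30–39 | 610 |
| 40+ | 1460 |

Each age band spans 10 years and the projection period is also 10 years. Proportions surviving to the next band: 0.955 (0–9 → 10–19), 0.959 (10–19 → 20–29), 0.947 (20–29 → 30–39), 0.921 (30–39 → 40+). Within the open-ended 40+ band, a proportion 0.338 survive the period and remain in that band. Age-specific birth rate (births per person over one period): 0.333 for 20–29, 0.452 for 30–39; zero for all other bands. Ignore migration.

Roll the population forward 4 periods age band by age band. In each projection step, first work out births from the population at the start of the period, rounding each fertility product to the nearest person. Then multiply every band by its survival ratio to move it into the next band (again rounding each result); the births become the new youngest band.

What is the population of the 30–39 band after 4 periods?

(Groups numbered youngest = 1 to oldest = 5.)
— Period 1 —
Births: 320 × 0.333 = 107, 610 × 0.452 = 276 ⇒ total 383
Group 2: 1790 × 0.955 = 1709
Group 3: 1140 × 0.959 = 1093
Group 4: 320 × 0.947 = 303
Group 5: 610 × 0.921 + 1460 × 0.338 = 562 + 493 = 1055
Giving 383 / 1709 / 1093 / 303 / 1055.
— Period 2 —
Births: 1093 × 0.333 = 364, 303 × 0.452 = 137 ⇒ total 501
Group 2: 383 × 0.955 = 366
Group 3: 1709 × 0.959 = 1639
Group 4: 1093 × 0.947 = 1035
Group 5: 303 × 0.921 + 1055 × 0.338 = 279 + 357 = 636
Giving 501 / 366 / 1639 / 1035 / 636.
— Period 3 —
Births: 1639 × 0.333 = 546, 1035 × 0.452 = 468 ⇒ total 1014
Group 2: 501 × 0.955 = 478
Group 3: 366 × 0.959 = 351
Group 4: 1639 × 0.947 = 1552
Group 5: 1035 × 0.921 + 636 × 0.338 = 953 + 215 = 1168
Giving 1014 / 478 / 351 / 1552 / 1168.
— Period 4 —
Births: 351 × 0.333 = 117, 1552 × 0.452 = 702 ⇒ total 819
Group 2: 1014 × 0.955 = 968
Group 3: 478 × 0.959 = 458
Group 4: 351 × 0.947 = 332
Group 5: 1552 × 0.921 + 1168 × 0.338 = 1429 + 395 = 1824
Giving 819 / 968 / 458 / 332 / 1824.

332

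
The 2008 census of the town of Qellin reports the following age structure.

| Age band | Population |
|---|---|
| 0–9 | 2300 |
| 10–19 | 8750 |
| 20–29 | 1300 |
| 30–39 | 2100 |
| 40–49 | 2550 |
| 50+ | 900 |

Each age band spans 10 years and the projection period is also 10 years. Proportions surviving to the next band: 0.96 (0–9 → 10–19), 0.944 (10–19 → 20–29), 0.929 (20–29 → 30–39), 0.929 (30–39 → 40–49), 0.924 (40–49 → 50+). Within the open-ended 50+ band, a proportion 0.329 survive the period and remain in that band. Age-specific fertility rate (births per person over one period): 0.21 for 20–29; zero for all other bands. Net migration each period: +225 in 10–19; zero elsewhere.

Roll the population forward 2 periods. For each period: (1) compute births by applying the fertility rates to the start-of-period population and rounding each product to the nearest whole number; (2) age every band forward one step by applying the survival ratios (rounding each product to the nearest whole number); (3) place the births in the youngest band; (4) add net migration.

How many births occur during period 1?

273

— Period 1 —
Births: 1300 × 0.21 = 273
10–19: 2300 × 0.96 = 2208
20–29: 8750 × 0.944 = 8260
30–39: 1300 × 0.929 = 1208
40–49: 2100 × 0.929 = 1951
50+: 2550 × 0.924 + 900 × 0.329 = 2356 + 296 = 2652
Net migration: 10–19 + 225 → 2433
Population now: 0–9=273, 10–19=2433, 20–29=8260, 30–39=1208, 40–49=1951, 50+=2652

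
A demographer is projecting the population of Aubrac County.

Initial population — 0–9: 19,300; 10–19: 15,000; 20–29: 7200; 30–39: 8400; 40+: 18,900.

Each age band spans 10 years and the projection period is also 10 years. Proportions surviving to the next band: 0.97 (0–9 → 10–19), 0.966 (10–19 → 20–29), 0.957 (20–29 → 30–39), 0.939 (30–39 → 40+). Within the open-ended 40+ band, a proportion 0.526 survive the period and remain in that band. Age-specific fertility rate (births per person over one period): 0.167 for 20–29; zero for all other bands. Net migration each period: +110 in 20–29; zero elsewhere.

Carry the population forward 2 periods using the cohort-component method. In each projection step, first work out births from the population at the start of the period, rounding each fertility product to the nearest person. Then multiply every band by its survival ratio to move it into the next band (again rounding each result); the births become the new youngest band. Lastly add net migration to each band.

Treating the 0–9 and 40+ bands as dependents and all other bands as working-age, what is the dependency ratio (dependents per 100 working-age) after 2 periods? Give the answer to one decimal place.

54.9

Period 1:
Births: 7200 × 0.167 = 1202
10–19: 19300 × 0.97 = 18721
20–29: 15000 × 0.966 = 14490
30–39: 7200 × 0.957 = 6890
40+: 8400 × 0.939 + 18900 × 0.526 = 7888 + 9941 = 17829
Net migration: 20–29 + 110 → 14600
→ [1202, 18721, 14600, 6890, 17829]
Period 2:
Births: 14600 × 0.167 = 2438
10–19: 1202 × 0.97 = 1166
20–29: 18721 × 0.966 = 18084
30–39: 14600 × 0.957 = 13972
40+: 6890 × 0.939 + 17829 × 0.526 = 6470 + 9378 = 15848
Net migration: 20–29 + 110 → 18194
→ [2438, 1166, 18194, 13972, 15848]
Dependents (band 0–9 + band 40+) = 2438 + 15848 = 18286; working-age = 33332; ratio = 18286/33332 × 100 = 54.9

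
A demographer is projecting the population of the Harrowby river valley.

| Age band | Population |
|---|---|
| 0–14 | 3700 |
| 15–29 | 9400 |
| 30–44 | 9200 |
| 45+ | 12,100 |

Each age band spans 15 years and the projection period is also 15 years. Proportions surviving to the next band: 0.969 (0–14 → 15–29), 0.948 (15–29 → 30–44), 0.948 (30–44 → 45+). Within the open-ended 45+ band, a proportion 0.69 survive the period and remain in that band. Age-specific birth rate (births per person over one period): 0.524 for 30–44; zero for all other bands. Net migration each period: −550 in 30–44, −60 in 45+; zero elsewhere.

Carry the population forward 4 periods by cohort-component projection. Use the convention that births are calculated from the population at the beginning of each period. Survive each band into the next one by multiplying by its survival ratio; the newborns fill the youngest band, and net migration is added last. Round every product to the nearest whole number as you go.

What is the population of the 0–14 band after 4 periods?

2033

After projecting period 1:
Births: 9200 × 0.524 = 4821
15–29: 3700 × 0.969 = 3585
30–44: 9400 × 0.948 = 8911
45+: 9200 × 0.948 + 12100 × 0.69 = 8722 + 8349 = 17071
Net migration: 30–44 − 550 → 8361; 45+ − 60 → 17011
End of period: [4821, 3585, 8361, 17011]
After projecting period 2:
Births: 8361 × 0.524 = 4381
15–29: 4821 × 0.969 = 4672
30–44: 3585 × 0.948 = 3399
45+: 8361 × 0.948 + 17011 × 0.69 = 7926 + 11738 = 19664
Net migration: 30–44 − 550 → 2849; 45+ − 60 → 19604
End of period: [4381, 4672, 2849, 19604]
After projecting period 3:
Births: 2849 × 0.524 = 1493
15–29: 4381 × 0.969 = 4245
30–44: 4672 × 0.948 = 4429
45+: 2849 × 0.948 + 19604 × 0.69 = 2701 + 13527 = 16228
Net migration: 30–44 − 550 → 3879; 45+ − 60 → 16168
End of period: [1493, 4245, 3879, 16168]
After projecting period 4:
Births: 3879 × 0.524 = 2033
15–29: 1493 × 0.969 = 1447
30–44: 4245 × 0.948 = 4024
45+: 3879 × 0.948 + 16168 × 0.69 = 3677 + 11156 = 14833
Net migration: 30–44 − 550 → 3474; 45+ − 60 → 14773
End of period: [2033, 1447, 3474, 14773]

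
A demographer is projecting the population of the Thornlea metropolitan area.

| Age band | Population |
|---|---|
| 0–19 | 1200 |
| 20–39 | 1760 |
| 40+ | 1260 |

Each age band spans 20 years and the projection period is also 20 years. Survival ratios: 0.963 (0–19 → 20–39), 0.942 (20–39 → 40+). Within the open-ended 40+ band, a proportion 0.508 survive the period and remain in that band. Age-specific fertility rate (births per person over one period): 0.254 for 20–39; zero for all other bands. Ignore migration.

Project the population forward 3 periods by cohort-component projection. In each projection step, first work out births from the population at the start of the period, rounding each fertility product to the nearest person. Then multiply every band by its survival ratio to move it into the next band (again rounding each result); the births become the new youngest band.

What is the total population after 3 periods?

1943

Period 1.
Births: 1760 × 0.254 = 447
20–39: 1200 × 0.963 = 1156
40+: 1760 × 0.942 + 1260 × 0.508 = 1658 + 640 = 2298
Giving 447 / 1156 / 2298.
Period 2.
Births: 1156 × 0.254 = 294
20–39: 447 × 0.963 = 430
40+: 1156 × 0.942 + 2298 × 0.508 = 1089 + 1167 = 2256
Giving 294 / 430 / 2256.
Period 3.
Births: 430 × 0.254 = 109
20–39: 294 × 0.963 = 283
40+: 430 × 0.942 + 2256 × 0.508 = 405 + 1146 = 1551
Giving 109 / 283 / 1551.
Total after period 3: 109 + 283 + 1551 = 1943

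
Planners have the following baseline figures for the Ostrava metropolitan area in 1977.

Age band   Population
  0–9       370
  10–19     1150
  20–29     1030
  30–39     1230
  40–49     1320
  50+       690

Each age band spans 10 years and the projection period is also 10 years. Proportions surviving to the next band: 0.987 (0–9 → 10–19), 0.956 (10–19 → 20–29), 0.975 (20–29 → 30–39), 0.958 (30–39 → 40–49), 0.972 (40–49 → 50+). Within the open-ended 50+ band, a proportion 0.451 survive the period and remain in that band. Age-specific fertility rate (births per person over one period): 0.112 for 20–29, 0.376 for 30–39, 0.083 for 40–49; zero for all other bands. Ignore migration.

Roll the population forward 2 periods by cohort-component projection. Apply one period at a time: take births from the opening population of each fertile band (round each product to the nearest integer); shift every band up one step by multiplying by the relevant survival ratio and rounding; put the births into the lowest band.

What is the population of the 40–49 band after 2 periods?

— Period 1 —
Births: 1030 * 0.112 = 115, 1230 * 0.376 = 462, 1320 * 0.083 = 110 ⇒ total 687
10–19: 370 * 0.987 = 365
20–29: 1150 * 0.956 = 1099
30–39: 1030 * 0.975 = 1004
40–49: 1230 * 0.958 = 1178
50+: 1320 * 0.972 + 690 * 0.451 = 1283 + 311 = 1594
Giving 687 / 365 / 1099 / 1004 / 1178 / 1594.
— Period 2 —
Births: 1099 * 0.112 = 123, 1004 * 0.376 = 378, 1178 * 0.083 = 98 ⇒ total 599
10–19: 687 * 0.987 = 678
20–29: 365 * 0.956 = 349
30–39: 1099 * 0.975 = 1072
40–49: 1004 * 0.958 = 962
50+: 1178 * 0.972 + 1594 * 0.451 = 1145 + 719 = 1864
Giving 599 / 678 / 349 / 1072 / 962 / 1864.

962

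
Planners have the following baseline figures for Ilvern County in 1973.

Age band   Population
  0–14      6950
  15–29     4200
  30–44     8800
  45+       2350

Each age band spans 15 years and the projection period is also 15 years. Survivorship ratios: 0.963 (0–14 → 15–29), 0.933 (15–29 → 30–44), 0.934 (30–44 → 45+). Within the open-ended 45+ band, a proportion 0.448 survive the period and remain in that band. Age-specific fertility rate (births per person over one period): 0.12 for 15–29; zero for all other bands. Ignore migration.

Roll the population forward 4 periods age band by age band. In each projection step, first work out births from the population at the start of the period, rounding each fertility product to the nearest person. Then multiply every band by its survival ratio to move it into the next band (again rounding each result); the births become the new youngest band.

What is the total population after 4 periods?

5475

Let group 1 be 0–14 through group 4 = 45+.
[period 1]
Births: 4200 * 0.12 = 504
Group 2: 6950 * 0.963 = 6693
Group 3: 4200 * 0.933 = 3919
Group 4: 8800 * 0.934 + 2350 * 0.448 = 8219 + 1053 = 9272
End of period: [504, 6693, 3919, 9272]
[period 2]
Births: 6693 * 0.12 = 803
Group 2: 504 * 0.963 = 485
Group 3: 6693 * 0.933 = 6245
Group 4: 3919 * 0.934 + 9272 * 0.448 = 3660 + 4154 = 7814
End of period: [803, 485, 6245, 7814]
[period 3]
Births: 485 * 0.12 = 58
Group 2: 803 * 0.963 = 773
Group 3: 485 * 0.933 = 453
Group 4: 6245 * 0.934 + 7814 * 0.448 = 5833 + 3501 = 9334
End of period: [58, 773, 453, 9334]
[period 4]
Births: 773 * 0.12 = 93
Group 2: 58 * 0.963 = 56
Group 3: 773 * 0.933 = 721
Group 4: 453 * 0.934 + 9334 * 0.448 = 423 + 4182 = 4605
End of period: [93, 56, 721, 4605]
Total after period 4: 93 + 56 + 721 + 4605 = 5475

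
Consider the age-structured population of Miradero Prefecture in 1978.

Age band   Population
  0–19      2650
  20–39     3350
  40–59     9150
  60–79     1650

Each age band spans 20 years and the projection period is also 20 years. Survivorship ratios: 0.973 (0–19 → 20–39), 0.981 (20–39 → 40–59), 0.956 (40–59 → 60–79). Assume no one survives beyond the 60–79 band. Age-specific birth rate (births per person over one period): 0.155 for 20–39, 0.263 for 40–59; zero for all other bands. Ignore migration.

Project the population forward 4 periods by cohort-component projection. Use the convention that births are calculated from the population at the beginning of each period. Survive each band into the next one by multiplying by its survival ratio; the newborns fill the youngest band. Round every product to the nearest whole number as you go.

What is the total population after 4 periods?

Period 1:
Births: 3350 × 0.155 = 519  |  9150 × 0.263 = 2406 — total 2925
20–39: 2650 × 0.973 = 2578
40–59: 3350 × 0.981 = 3286
60–79: 9150 × 0.956 = 8747
→ [2925, 2578, 3286, 8747]
Period 2:
Births: 2578 × 0.155 = 400  |  3286 × 0.263 = 864 — total 1264
20–39: 2925 × 0.973 = 2846
40–59: 2578 × 0.981 = 2529
60–79: 3286 × 0.956 = 3141
→ [1264, 2846, 2529, 3141]
Period 3:
Births: 2846 × 0.155 = 441  |  2529 × 0.263 = 665 — total 1106
20–39: 1264 × 0.973 = 1230
40–59: 2846 × 0.981 = 2792
60–79: 2529 × 0.956 = 2418
→ [1106, 1230, 2792, 2418]
Period 4:
Births: 1230 × 0.155 = 191  |  2792 × 0.263 = 734 — total 925
20–39: 1106 × 0.973 = 1076
40–59: 1230 × 0.981 = 1207
60–79: 2792 × 0.956 = 2669
→ [925, 1076, 1207, 2669]
Total after period 4: 925 + 1076 + 1207 + 2669 = 5877

5877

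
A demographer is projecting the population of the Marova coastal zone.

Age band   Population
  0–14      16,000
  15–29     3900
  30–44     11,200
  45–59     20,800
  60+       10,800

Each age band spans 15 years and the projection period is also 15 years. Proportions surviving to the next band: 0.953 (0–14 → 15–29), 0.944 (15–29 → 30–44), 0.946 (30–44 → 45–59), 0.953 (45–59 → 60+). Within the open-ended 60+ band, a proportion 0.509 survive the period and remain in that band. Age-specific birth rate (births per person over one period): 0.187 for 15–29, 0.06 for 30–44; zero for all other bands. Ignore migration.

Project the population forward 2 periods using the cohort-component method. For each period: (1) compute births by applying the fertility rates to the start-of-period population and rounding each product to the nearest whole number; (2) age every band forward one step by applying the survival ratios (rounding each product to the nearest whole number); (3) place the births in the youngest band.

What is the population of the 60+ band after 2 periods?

— Period 1 —
Births: 3900 × 0.187 = 729, 11200 × 0.06 = 672 ⇒ total 1401
15–29: 16000 × 0.953 = 15248
30–44: 3900 × 0.944 = 3682
45–59: 11200 × 0.946 = 10595
60+: 20800 × 0.953 + 10800 × 0.509 = 19822 + 5497 = 25319
Giving 1401 / 15248 / 3682 / 10595 / 25319.
— Period 2 —
Births: 15248 × 0.187 = 2851, 3682 × 0.06 = 221 ⇒ total 3072
15–29: 1401 × 0.953 = 1335
30–44: 15248 × 0.944 = 14394
45–59: 3682 × 0.946 = 3483
60+: 10595 × 0.953 + 25319 × 0.509 = 10097 + 12887 = 22984
Giving 3072 / 1335 / 14394 / 3483 / 22984.

22984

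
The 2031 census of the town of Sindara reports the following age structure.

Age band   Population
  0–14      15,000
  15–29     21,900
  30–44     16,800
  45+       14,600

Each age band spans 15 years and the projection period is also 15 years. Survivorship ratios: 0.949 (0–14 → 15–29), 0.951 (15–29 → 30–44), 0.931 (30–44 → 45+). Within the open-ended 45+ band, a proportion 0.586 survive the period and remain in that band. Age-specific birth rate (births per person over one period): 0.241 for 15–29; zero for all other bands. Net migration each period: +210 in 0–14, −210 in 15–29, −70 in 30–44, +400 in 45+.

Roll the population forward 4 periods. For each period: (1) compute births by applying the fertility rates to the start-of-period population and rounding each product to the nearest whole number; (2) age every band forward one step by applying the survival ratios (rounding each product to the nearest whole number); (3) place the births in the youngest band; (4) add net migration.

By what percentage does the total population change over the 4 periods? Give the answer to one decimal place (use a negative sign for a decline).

Numbering the bands 1..4 from youngest to oldest:
Period 1.
Births: 21900 × 0.241 = 5278
Band 2: 15000 × 0.949 = 14235
Band 3: 21900 × 0.951 = 20827
Band 4: 16800 × 0.931 + 14600 × 0.586 = 15641 + 8556 = 24197
Net migration: Band 1 + 210 → 5488; Band 2 − 210 → 14025; Band 3 − 70 → 20757; Band 4 + 400 → 24597
Population now: 0–14=5488, 15–29=14025, 30–44=20757, 45+=24597
Period 2.
Births: 14025 × 0.241 = 3380
Band 2: 5488 × 0.949 = 5208
Band 3: 14025 × 0.951 = 13338
Band 4: 20757 × 0.931 + 24597 × 0.586 = 19325 + 14414 = 33739
Net migration: Band 1 + 210 → 3590; Band 2 − 210 → 4998; Band 3 − 70 → 13268; Band 4 + 400 → 34139
Population now: 0–14=3590, 15–29=4998, 30–44=13268, 45+=34139
Period 3.
Births: 4998 × 0.241 = 1205
Band 2: 3590 × 0.949 = 3407
Band 3: 4998 × 0.951 = 4753
Band 4: 13268 × 0.931 + 34139 × 0.586 = 12353 + 20005 = 32358
Net migration: Band 1 + 210 → 1415; Band 2 − 210 → 3197; Band 3 − 70 → 4683; Band 4 + 400 → 32758
Population now: 0–14=1415, 15–29=3197, 30–44=4683, 45+=32758
Period 4.
Births: 3197 × 0.241 = 770
Band 2: 1415 × 0.949 = 1343
Band 3: 3197 × 0.951 = 3040
Band 4: 4683 × 0.931 + 32758 × 0.586 = 4360 + 19196 = 23556
Net migration: Band 1 + 210 → 980; Band 2 − 210 → 1133; Band 3 − 70 → 2970; Band 4 + 400 → 23956
Population now: 0–14=980, 15–29=1133, 30–44=2970, 45+=23956
Total: 68300 → 29039; change = -39261; percentage change = -57.5%

-57.5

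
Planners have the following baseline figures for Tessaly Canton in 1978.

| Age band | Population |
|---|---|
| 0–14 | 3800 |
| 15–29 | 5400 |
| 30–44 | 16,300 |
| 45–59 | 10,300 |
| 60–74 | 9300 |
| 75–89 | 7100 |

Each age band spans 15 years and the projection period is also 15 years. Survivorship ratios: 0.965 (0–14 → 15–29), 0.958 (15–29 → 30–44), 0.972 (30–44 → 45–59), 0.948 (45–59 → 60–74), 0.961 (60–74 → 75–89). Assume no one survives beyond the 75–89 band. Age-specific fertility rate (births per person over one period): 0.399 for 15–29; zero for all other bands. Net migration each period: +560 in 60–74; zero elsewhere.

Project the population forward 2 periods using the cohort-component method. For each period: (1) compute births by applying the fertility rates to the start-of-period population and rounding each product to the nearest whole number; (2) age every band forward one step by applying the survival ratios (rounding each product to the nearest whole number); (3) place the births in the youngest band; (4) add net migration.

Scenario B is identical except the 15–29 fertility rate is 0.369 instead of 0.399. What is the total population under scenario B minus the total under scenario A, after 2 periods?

-267

After projecting period 1:
Births: 5400 × 0.399 = 2155
15–29: 3800 × 0.965 = 3667
30–44: 5400 × 0.958 = 5173
45–59: 16300 × 0.972 = 15844
60–74: 10300 × 0.948 = 9764
75–89: 9300 × 0.961 = 8937
Net migration: 60–74 + 560 → 10324
End of period: [2155, 3667, 5173, 15844, 10324, 8937]
After projecting period 2:
Births: 3667 × 0.399 = 1463
15–29: 2155 × 0.965 = 2080
30–44: 3667 × 0.958 = 3513
45–59: 5173 × 0.972 = 5028
60–74: 15844 × 0.948 = 15020
75–89: 10324 × 0.961 = 9921
Net migration: 60–74 + 560 → 15580
End of period: [1463, 2080, 3513, 5028, 15580, 9921]
Scenario A total after 2 periods: 37585
Scenario B projection —
After projecting period 1:
Births: 5400 × 0.369 = 1993
15–29: 3800 × 0.965 = 3667
30–44: 5400 × 0.958 = 5173
45–59: 16300 × 0.972 = 15844
60–74: 10300 × 0.948 = 9764
75–89: 9300 × 0.961 = 8937
Net migration: 60–74 + 560 → 10324
End of period: [1993, 3667, 5173, 15844, 10324, 8937]
After projecting period 2:
Births: 3667 × 0.369 = 1353
15–29: 1993 × 0.965 = 1923
30–44: 3667 × 0.958 = 3513
45–59: 5173 × 0.972 = 5028
60–74: 15844 × 0.948 = 15020
75–89: 10324 × 0.961 = 9921
Net migration: 60–74 + 560 → 15580
End of period: [1353, 1923, 3513, 5028, 15580, 9921]
Scenario B total after 2 periods: 37318
Difference B − A = 37318 − 37585 = -267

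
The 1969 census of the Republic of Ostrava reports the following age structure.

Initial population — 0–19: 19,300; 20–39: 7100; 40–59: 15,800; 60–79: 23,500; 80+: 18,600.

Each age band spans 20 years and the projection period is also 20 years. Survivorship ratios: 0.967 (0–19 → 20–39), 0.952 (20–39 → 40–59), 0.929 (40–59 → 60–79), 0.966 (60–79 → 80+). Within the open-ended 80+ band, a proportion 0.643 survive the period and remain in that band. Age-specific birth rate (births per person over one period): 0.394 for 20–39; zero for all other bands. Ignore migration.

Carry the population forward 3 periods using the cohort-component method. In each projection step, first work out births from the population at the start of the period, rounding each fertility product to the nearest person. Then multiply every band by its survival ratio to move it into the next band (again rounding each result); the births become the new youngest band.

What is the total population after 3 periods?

Let group 1 be 0–19 through group 5 = 80+.
[period 1]
Births: 7100 × 0.394 = 2797
Group 2: 19300 × 0.967 = 18663
Group 3: 7100 × 0.952 = 6759
Group 4: 15800 × 0.929 = 14678
Group 5: 23500 × 0.966 + 18600 × 0.643 = 22701 + 11960 = 34661
End of period: [2797, 18663, 6759, 14678, 34661]
[period 2]
Births: 18663 × 0.394 = 7353
Group 2: 2797 × 0.967 = 2705
Group 3: 18663 × 0.952 = 17767
Group 4: 6759 × 0.929 = 6279
Group 5: 14678 × 0.966 + 34661 × 0.643 = 14179 + 22287 = 36466
End of period: [7353, 2705, 17767, 6279, 36466]
[period 3]
Births: 2705 × 0.394 = 1066
Group 2: 7353 × 0.967 = 7110
Group 3: 2705 × 0.952 = 2575
Group 4: 17767 × 0.929 = 16506
Group 5: 6279 × 0.966 + 36466 × 0.643 = 6066 + 23448 = 29514
End of period: [1066, 7110, 2575, 16506, 29514]
Total after period 3: 1066 + 7110 + 2575 + 16506 + 29514 = 56771

56771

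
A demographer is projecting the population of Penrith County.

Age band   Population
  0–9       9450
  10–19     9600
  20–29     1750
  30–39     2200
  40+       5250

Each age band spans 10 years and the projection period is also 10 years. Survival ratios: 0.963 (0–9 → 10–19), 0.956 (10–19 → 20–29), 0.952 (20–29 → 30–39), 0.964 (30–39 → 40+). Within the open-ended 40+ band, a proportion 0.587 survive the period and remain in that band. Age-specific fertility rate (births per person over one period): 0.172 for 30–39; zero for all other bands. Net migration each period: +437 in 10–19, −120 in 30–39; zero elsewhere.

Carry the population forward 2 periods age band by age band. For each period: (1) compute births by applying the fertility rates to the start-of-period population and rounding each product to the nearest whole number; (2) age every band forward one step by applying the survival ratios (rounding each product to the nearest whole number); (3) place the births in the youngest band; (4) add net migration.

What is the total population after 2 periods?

— Period 1 —
Births: 2200 * 0.172 = 378
10–19: 9450 * 0.963 = 9100
20–29: 9600 * 0.956 = 9178
30–39: 1750 * 0.952 = 1666
40+: 2200 * 0.964 + 5250 * 0.587 = 2121 + 3082 = 5203
Net migration: 10–19 + 437 → 9537; 30–39 − 120 → 1546
→ [378, 9537, 9178, 1546, 5203]
— Period 2 —
Births: 1546 * 0.172 = 266
10–19: 378 * 0.963 = 364
20–29: 9537 * 0.956 = 9117
30–39: 9178 * 0.952 = 8737
40+: 1546 * 0.964 + 5203 * 0.587 = 1490 + 3054 = 4544
Net migration: 10–19 + 437 → 801; 30–39 − 120 → 8617
→ [266, 801, 9117, 8617, 4544]
Total after period 2: 266 + 801 + 9117 + 8617 + 4544 = 23345

23345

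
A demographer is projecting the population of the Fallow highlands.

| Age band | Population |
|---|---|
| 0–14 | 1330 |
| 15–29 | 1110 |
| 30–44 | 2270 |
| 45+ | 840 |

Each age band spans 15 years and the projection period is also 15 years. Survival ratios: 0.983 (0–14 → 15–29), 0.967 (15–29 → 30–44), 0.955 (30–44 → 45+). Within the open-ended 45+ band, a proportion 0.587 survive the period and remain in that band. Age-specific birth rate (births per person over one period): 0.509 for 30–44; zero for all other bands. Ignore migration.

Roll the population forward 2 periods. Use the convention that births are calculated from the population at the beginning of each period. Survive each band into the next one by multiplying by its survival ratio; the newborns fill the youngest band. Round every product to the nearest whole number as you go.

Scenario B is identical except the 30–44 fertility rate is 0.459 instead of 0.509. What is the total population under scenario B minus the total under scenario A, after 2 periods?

-164

Call the bands 1 to 4, youngest first.
[period 1]
Births: 2270 × 0.509 = 1155
Band 2: 1330 × 0.983 = 1307
Band 3: 1110 × 0.967 = 1073
Band 4: 2270 × 0.955 + 840 × 0.587 = 2168 + 493 = 2661
End of period: [1155, 1307, 1073, 2661]
[period 2]
Births: 1073 × 0.509 = 546
Band 2: 1155 × 0.983 = 1135
Band 3: 1307 × 0.967 = 1264
Band 4: 1073 × 0.955 + 2661 × 0.587 = 1025 + 1562 = 2587
End of period: [546, 1135, 1264, 2587]
Scenario A total after 2 periods: 5532
Scenario B projection —
[period 1]
Births: 2270 × 0.459 = 1042
Band 2: 1330 × 0.983 = 1307
Band 3: 1110 × 0.967 = 1073
Band 4: 2270 × 0.955 + 840 × 0.587 = 2168 + 493 = 2661
End of period: [1042, 1307, 1073, 2661]
[period 2]
Births: 1073 × 0.459 = 493
Band 2: 1042 × 0.983 = 1024
Band 3: 1307 × 0.967 = 1264
Band 4: 1073 × 0.955 + 2661 × 0.587 = 1025 + 1562 = 2587
End of period: [493, 1024, 1264, 2587]
Scenario B total after 2 periods: 5368
Difference B − A = 5368 − 5532 = -164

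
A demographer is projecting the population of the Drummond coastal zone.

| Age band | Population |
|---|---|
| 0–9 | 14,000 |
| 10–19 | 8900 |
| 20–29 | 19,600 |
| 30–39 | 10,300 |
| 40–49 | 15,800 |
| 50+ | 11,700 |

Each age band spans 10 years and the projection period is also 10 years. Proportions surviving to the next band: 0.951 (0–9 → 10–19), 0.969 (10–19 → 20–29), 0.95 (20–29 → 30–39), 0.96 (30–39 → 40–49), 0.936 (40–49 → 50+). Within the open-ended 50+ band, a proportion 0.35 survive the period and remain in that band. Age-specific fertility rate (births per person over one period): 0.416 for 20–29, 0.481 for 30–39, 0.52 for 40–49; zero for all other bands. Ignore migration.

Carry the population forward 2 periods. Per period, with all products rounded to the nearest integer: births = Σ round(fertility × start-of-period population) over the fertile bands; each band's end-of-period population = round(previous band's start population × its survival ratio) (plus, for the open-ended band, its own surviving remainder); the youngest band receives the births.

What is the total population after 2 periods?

92798

Period 1:
Births: 19600 × 0.416 = 8154  |  10300 × 0.481 = 4954  |  15800 × 0.52 = 8216 — total 21324
10–19: 14000 × 0.951 = 13314
20–29: 8900 × 0.969 = 8624
30–39: 19600 × 0.95 = 18620
40–49: 10300 × 0.96 = 9888
50+: 15800 × 0.936 + 11700 × 0.35 = 14789 + 4095 = 18884
Giving 21324 / 13314 / 8624 / 18620 / 9888 / 18884.
Period 2:
Births: 8624 × 0.416 = 3588  |  18620 × 0.481 = 8956  |  9888 × 0.52 = 5142 — total 17686
10–19: 21324 × 0.951 = 20279
20–29: 13314 × 0.969 = 12901
30–39: 8624 × 0.95 = 8193
40–49: 18620 × 0.96 = 17875
50+: 9888 × 0.936 + 18884 × 0.35 = 9255 + 6609 = 15864
Giving 17686 / 20279 / 12901 / 8193 / 17875 / 15864.
Total after period 2: 17686 + 20279 + 12901 + 8193 + 17875 + 15864 = 92798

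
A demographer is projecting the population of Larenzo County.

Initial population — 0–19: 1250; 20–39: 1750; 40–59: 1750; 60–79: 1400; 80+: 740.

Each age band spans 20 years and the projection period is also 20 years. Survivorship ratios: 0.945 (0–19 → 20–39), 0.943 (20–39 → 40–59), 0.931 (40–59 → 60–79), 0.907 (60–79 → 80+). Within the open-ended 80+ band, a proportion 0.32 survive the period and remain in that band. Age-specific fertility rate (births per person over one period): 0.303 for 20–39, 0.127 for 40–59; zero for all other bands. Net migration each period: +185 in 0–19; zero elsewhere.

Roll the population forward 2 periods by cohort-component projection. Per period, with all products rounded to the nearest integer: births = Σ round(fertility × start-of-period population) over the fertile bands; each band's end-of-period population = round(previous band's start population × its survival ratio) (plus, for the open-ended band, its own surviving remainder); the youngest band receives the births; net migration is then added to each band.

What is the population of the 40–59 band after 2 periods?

1114

Period 1.
Births: 1750 * 0.303 = 530  |  1750 * 0.127 = 222 — total 752
20–39: 1250 * 0.945 = 1181
40–59: 1750 * 0.943 = 1650
60–79: 1750 * 0.931 = 1629
80+: 1400 * 0.907 + 740 * 0.32 = 1270 + 237 = 1507
Net migration: 0–19 + 185 → 937
Population now: 0–19=937, 20–39=1181, 40–59=1650, 60–79=1629, 80+=1507
Period 2.
Births: 1181 * 0.303 = 358  |  1650 * 0.127 = 210 — total 568
20–39: 937 * 0.945 = 885
40–59: 1181 * 0.943 = 1114
60–79: 1650 * 0.931 = 1536
80+: 1629 * 0.907 + 1507 * 0.32 = 1478 + 482 = 1960
Net migration: 0–19 + 185 → 753
Population now: 0–19=753, 20–39=885, 40–59=1114, 60–79=1536, 80+=1960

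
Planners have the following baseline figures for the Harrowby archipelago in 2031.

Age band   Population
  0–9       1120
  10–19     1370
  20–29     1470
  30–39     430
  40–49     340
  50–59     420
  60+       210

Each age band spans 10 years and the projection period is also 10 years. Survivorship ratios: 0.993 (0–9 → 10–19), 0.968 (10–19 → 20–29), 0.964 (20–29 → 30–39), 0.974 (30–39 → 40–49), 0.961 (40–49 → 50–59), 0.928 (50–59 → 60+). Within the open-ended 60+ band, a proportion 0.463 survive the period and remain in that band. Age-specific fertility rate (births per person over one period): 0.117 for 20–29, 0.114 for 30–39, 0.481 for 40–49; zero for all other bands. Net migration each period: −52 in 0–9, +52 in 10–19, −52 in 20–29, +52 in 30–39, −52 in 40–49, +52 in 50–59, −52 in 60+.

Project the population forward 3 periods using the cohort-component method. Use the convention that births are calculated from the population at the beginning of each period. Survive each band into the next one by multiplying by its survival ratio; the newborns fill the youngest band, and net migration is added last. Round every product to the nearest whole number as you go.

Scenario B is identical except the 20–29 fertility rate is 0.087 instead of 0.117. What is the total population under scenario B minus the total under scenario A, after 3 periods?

-113

Numbering the bands 1..7 from youngest to oldest:
[period 1]
Births: 1470 × 0.117 = 172 ; 430 × 0.114 = 49 ; 340 × 0.481 = 164 → total 385
Band 2: 1120 × 0.993 = 1112
Band 3: 1370 × 0.968 = 1326
Band 4: 1470 × 0.964 = 1417
Band 5: 430 × 0.974 = 419
Band 6: 340 × 0.961 = 327
Band 7: 420 × 0.928 + 210 × 0.463 = 390 + 97 = 487
Net migration: Band 1 − 52 → 333; Band 2 + 52 → 1164; Band 3 − 52 → 1274; Band 4 + 52 → 1469; Band 5 − 52 → 367; Band 6 + 52 → 379; Band 7 − 52 → 435
→ [333, 1164, 1274, 1469, 367, 379, 435]
[period 2]
Births: 1274 × 0.117 = 149 ; 1469 × 0.114 = 167 ; 367 × 0.481 = 177 → total 493
Band 2: 333 × 0.993 = 331
Band 3: 1164 × 0.968 = 1127
Band 4: 1274 × 0.964 = 1228
Band 5: 1469 × 0.974 = 1431
Band 6: 367 × 0.961 = 353
Band 7: 379 × 0.928 + 435 × 0.463 = 352 + 201 = 553
Net migration: Band 1 − 52 → 441; Band 2 + 52 → 383; Band 3 − 52 → 1075; Band 4 + 52 → 1280; Band 5 − 52 → 1379; Band 6 + 52 → 405; Band 7 − 52 → 501
→ [441, 383, 1075, 1280, 1379, 405, 501]
[period 3]
Births: 1075 × 0.117 = 126 ; 1280 × 0.114 = 146 ; 1379 × 0.481 = 663 → total 935
Band 2: 441 × 0.993 = 438
Band 3: 383 × 0.968 = 371
Band 4: 1075 × 0.964 = 1036
Band 5: 1280 × 0.974 = 1247
Band 6: 1379 × 0.961 = 1325
Band 7: 405 × 0.928 + 501 × 0.463 = 376 + 232 = 608
Net migration: Band 1 − 52 → 883; Band 2 + 52 → 490; Band 3 − 52 → 319; Band 4 + 52 → 1088; Band 5 − 52 → 1195; Band 6 + 52 → 1377; Band 7 − 52 → 556
→ [883, 490, 319, 1088, 1195, 1377, 556]
Scenario A total after 3 periods: 5908
Scenario B projection —
[period 1]
Births: 1470 × 0.087 = 128 ; 430 × 0.114 = 49 ; 340 × 0.481 = 164 → total 341
Band 2: 1120 × 0.993 = 1112
Band 3: 1370 × 0.968 = 1326
Band 4: 1470 × 0.964 = 1417
Band 5: 430 × 0.974 = 419
Band 6: 340 × 0.961 = 327
Band 7: 420 × 0.928 + 210 × 0.463 = 390 + 97 = 487
Net migration: Band 1 − 52 → 289; Band 2 + 52 → 1164; Band 3 − 52 → 1274; Band 4 + 52 → 1469; Band 5 − 52 → 367; Band 6 + 52 → 379; Band 7 − 52 → 435
→ [289, 1164, 1274, 1469, 367, 379, 435]
[period 2]
Births: 1274 × 0.087 = 111 ; 1469 × 0.114 = 167 ; 367 × 0.481 = 177 → total 455
Band 2: 289 × 0.993 = 287
Band 3: 1164 × 0.968 = 1127
Band 4: 1274 × 0.964 = 1228
Band 5: 1469 × 0.974 = 1431
Band 6: 367 × 0.961 = 353
Band 7: 379 × 0.928 + 435 × 0.463 = 352 + 201 = 553
Net migration: Band 1 − 52 → 403; Band 2 + 52 → 339; Band 3 − 52 → 1075; Band 4 + 52 → 1280; Band 5 − 52 → 1379; Band 6 + 52 → 405; Band 7 − 52 → 501
→ [403, 339, 1075, 1280, 1379, 405, 501]
[period 3]
Births: 1075 × 0.087 = 94 ; 1280 × 0.114 = 146 ; 1379 × 0.481 = 663 → total 903
Band 2: 403 × 0.993 = 400
Band 3: 339 × 0.968 = 328
Band 4: 1075 × 0.964 = 1036
Band 5: 1280 × 0.974 = 1247
Band 6: 1379 × 0.961 = 1325
Band 7: 405 × 0.928 + 501 × 0.463 = 376 + 232 = 608
Net migration: Band 1 − 52 → 851; Band 2 + 52 → 452; Band 3 − 52 → 276; Band 4 + 52 → 1088; Band 5 − 52 → 1195; Band 6 + 52 → 1377; Band 7 − 52 → 556
→ [851, 452, 276, 1088, 1195, 1377, 556]
Scenario B total after 3 periods: 5795
Difference B − A = 5795 − 5908 = -113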